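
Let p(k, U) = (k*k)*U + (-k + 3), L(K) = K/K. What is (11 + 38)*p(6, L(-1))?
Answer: 1617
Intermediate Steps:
L(K) = 1
p(k, U) = 3 - k + U*k² (p(k, U) = k²*U + (3 - k) = U*k² + (3 - k) = 3 - k + U*k²)
(11 + 38)*p(6, L(-1)) = (11 + 38)*(3 - 1*6 + 1*6²) = 49*(3 - 6 + 1*36) = 49*(3 - 6 + 36) = 49*33 = 1617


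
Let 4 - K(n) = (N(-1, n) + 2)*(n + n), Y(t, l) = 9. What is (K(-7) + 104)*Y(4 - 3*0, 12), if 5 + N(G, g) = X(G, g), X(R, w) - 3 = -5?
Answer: 342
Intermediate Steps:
X(R, w) = -2 (X(R, w) = 3 - 5 = -2)
N(G, g) = -7 (N(G, g) = -5 - 2 = -7)
K(n) = 4 + 10*n (K(n) = 4 - (-7 + 2)*(n + n) = 4 - (-5)*2*n = 4 - (-10)*n = 4 + 10*n)
(K(-7) + 104)*Y(4 - 3*0, 12) = ((4 + 10*(-7)) + 104)*9 = ((4 - 70) + 104)*9 = (-66 + 104)*9 = 38*9 = 342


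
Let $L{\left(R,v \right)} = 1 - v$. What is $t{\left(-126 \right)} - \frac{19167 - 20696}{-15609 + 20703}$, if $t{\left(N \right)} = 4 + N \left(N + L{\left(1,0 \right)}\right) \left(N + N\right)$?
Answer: $- \frac{20218064095}{5094} \approx -3.969 \cdot 10^{6}$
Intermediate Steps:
$t{\left(N \right)} = 4 + 2 N^{2} \left(1 + N\right)$ ($t{\left(N \right)} = 4 + N \left(N + \left(1 - 0\right)\right) \left(N + N\right) = 4 + N \left(N + \left(1 + 0\right)\right) 2 N = 4 + N \left(N + 1\right) 2 N = 4 + N \left(1 + N\right) 2 N = 4 + N 2 N \left(1 + N\right) = 4 + 2 N^{2} \left(1 + N\right)$)
$t{\left(-126 \right)} - \frac{19167 - 20696}{-15609 + 20703} = \left(4 + 2 \left(-126\right)^{2} + 2 \left(-126\right)^{3}\right) - \frac{19167 - 20696}{-15609 + 20703} = \left(4 + 2 \cdot 15876 + 2 \left(-2000376\right)\right) - - \frac{1529}{5094} = \left(4 + 31752 - 4000752\right) - \left(-1529\right) \frac{1}{5094} = -3968996 - - \frac{1529}{5094} = -3968996 + \frac{1529}{5094} = - \frac{20218064095}{5094}$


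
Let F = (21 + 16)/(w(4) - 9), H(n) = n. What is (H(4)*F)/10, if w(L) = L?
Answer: -74/25 ≈ -2.9600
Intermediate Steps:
F = -37/5 (F = (21 + 16)/(4 - 9) = 37/(-5) = 37*(-1/5) = -37/5 ≈ -7.4000)
(H(4)*F)/10 = (4*(-37/5))/10 = -148/5*1/10 = -74/25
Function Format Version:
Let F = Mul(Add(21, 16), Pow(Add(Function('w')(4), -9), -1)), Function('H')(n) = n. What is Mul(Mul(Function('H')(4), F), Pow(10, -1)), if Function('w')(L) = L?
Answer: Rational(-74, 25) ≈ -2.9600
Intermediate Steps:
F = Rational(-37, 5) (F = Mul(Add(21, 16), Pow(Add(4, -9), -1)) = Mul(37, Pow(-5, -1)) = Mul(37, Rational(-1, 5)) = Rational(-37, 5) ≈ -7.4000)
Mul(Mul(Function('H')(4), F), Pow(10, -1)) = Mul(Mul(4, Rational(-37, 5)), Pow(10, -1)) = Mul(Rational(-148, 5), Rational(1, 10)) = Rational(-74, 25)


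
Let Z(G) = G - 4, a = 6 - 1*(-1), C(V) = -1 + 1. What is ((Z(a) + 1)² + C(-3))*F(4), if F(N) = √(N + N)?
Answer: 32*√2 ≈ 45.255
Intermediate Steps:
C(V) = 0
F(N) = √2*√N (F(N) = √(2*N) = √2*√N)
a = 7 (a = 6 + 1 = 7)
Z(G) = -4 + G
((Z(a) + 1)² + C(-3))*F(4) = (((-4 + 7) + 1)² + 0)*(√2*√4) = ((3 + 1)² + 0)*(√2*2) = (4² + 0)*(2*√2) = (16 + 0)*(2*√2) = 16*(2*√2) = 32*√2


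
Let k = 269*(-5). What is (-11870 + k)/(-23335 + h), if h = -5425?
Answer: 2643/5752 ≈ 0.45949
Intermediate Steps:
k = -1345
(-11870 + k)/(-23335 + h) = (-11870 - 1345)/(-23335 - 5425) = -13215/(-28760) = -13215*(-1/28760) = 2643/5752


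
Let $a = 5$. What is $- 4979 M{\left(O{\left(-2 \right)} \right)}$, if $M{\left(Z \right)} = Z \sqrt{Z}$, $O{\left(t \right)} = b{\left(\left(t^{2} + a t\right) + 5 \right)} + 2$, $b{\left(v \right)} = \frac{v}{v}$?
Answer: $- 14937 \sqrt{3} \approx -25872.0$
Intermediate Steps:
$b{\left(v \right)} = 1$
$O{\left(t \right)} = 3$ ($O{\left(t \right)} = 1 + 2 = 3$)
$M{\left(Z \right)} = Z^{\frac{3}{2}}$
$- 4979 M{\left(O{\left(-2 \right)} \right)} = - 4979 \cdot 3^{\frac{3}{2}} = - 4979 \cdot 3 \sqrt{3} = - 14937 \sqrt{3}$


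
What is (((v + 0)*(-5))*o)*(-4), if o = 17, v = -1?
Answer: -340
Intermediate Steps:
(((v + 0)*(-5))*o)*(-4) = (((-1 + 0)*(-5))*17)*(-4) = (-1*(-5)*17)*(-4) = (5*17)*(-4) = 85*(-4) = -340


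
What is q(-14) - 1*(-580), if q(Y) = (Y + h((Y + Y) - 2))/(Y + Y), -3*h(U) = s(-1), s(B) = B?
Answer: 48761/84 ≈ 580.49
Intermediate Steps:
h(U) = ⅓ (h(U) = -⅓*(-1) = ⅓)
q(Y) = (⅓ + Y)/(2*Y) (q(Y) = (Y + ⅓)/(Y + Y) = (⅓ + Y)/((2*Y)) = (⅓ + Y)*(1/(2*Y)) = (⅓ + Y)/(2*Y))
q(-14) - 1*(-580) = (⅙)*(1 + 3*(-14))/(-14) - 1*(-580) = (⅙)*(-1/14)*(1 - 42) + 580 = (⅙)*(-1/14)*(-41) + 580 = 41/84 + 580 = 48761/84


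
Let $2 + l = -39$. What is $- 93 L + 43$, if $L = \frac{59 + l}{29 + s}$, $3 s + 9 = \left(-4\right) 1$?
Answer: $- \frac{920}{37} \approx -24.865$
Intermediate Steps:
$s = - \frac{13}{3}$ ($s = -3 + \frac{\left(-4\right) 1}{3} = -3 + \frac{1}{3} \left(-4\right) = -3 - \frac{4}{3} = - \frac{13}{3} \approx -4.3333$)
$l = -41$ ($l = -2 - 39 = -41$)
$L = \frac{27}{37}$ ($L = \frac{59 - 41}{29 - \frac{13}{3}} = \frac{18}{\frac{74}{3}} = 18 \cdot \frac{3}{74} = \frac{27}{37} \approx 0.72973$)
$- 93 L + 43 = \left(-93\right) \frac{27}{37} + 43 = - \frac{2511}{37} + 43 = - \frac{920}{37}$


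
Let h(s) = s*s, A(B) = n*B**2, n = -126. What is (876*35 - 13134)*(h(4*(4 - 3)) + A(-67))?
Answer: -9912670548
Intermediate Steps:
A(B) = -126*B**2
h(s) = s**2
(876*35 - 13134)*(h(4*(4 - 3)) + A(-67)) = (876*35 - 13134)*((4*(4 - 3))**2 - 126*(-67)**2) = (30660 - 13134)*((4*1)**2 - 126*4489) = 17526*(4**2 - 565614) = 17526*(16 - 565614) = 17526*(-565598) = -9912670548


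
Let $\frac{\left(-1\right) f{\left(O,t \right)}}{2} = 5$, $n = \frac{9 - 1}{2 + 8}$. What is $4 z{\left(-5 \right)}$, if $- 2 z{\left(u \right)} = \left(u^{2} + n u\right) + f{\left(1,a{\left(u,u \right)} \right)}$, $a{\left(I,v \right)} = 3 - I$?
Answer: $-22$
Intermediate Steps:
$n = \frac{4}{5}$ ($n = \frac{8}{10} = 8 \cdot \frac{1}{10} = \frac{4}{5} \approx 0.8$)
$f{\left(O,t \right)} = -10$ ($f{\left(O,t \right)} = \left(-2\right) 5 = -10$)
$z{\left(u \right)} = 5 - \frac{2 u}{5} - \frac{u^{2}}{2}$ ($z{\left(u \right)} = - \frac{\left(u^{2} + \frac{4 u}{5}\right) - 10}{2} = - \frac{-10 + u^{2} + \frac{4 u}{5}}{2} = 5 - \frac{2 u}{5} - \frac{u^{2}}{2}$)
$4 z{\left(-5 \right)} = 4 \left(5 - -2 - \frac{\left(-5\right)^{2}}{2}\right) = 4 \left(5 + 2 - \frac{25}{2}\right) = 4 \left(- \frac{11}{2}\right) = -22$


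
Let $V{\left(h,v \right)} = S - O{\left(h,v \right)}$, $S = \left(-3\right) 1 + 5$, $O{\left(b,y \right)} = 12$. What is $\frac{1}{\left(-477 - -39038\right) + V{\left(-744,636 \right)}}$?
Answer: $\frac{1}{38551} \approx 2.594 \cdot 10^{-5}$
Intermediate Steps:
$S = 2$ ($S = -3 + 5 = 2$)
$V{\left(h,v \right)} = -10$ ($V{\left(h,v \right)} = 2 - 12 = -10$)
$\frac{1}{\left(-477 - -39038\right) + V{\left(-744,636 \right)}} = \frac{1}{\left(-477 - -39038\right) - 10} = \frac{1}{\left(-477 + 39038\right) - 10} = \frac{1}{38561 - 10} = \frac{1}{38551}$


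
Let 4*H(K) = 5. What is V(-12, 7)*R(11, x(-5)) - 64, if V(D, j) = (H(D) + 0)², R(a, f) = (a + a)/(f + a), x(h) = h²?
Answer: -18157/288 ≈ -63.045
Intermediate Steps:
H(K) = 5/4 (H(K) = (¼)*5 = 5/4)
R(a, f) = 2*a/(a + f) (R(a, f) = (2*a)/(a + f) = 2*a/(a + f))
V(D, j) = 25/16 (V(D, j) = (5/4 + 0)² = (5/4)² = 25/16)
V(-12, 7)*R(11, x(-5)) - 64 = 25*(2*11/(11 + (-5)²))/16 - 64 = 25*(2*11/(11 + 25))/16 - 64 = 25*(2*11/36)/16 - 64 = 25*(2*11*(1/36))/16 - 64 = (25/16)*(11/18) - 64 = 275/288 - 64 = -18157/288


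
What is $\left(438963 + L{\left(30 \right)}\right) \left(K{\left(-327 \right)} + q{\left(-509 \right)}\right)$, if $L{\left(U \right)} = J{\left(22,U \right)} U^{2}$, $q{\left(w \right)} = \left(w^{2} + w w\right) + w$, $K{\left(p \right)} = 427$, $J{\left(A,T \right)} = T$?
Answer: $241406111040$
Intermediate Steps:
$q{\left(w \right)} = w + 2 w^{2}$ ($q{\left(w \right)} = \left(w^{2} + w^{2}\right) + w = 2 w^{2} + w = w + 2 w^{2}$)
$L{\left(U \right)} = U^{3}$ ($L{\left(U \right)} = U U^{2} = U^{3}$)
$\left(438963 + L{\left(30 \right)}\right) \left(K{\left(-327 \right)} + q{\left(-509 \right)}\right) = \left(438963 + 30^{3}\right) \left(427 - 509 \left(1 + 2 \left(-509\right)\right)\right) = \left(438963 + 27000\right) \left(427 - 509 \left(1 - 1018\right)\right) = 465963 \left(427 - -517653\right) = 465963 \left(427 + 517653\right) = 465963 \cdot 518080 = 241406111040$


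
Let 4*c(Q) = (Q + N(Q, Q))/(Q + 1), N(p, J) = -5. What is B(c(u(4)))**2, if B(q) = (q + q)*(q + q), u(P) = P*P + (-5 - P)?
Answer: 1/4096 ≈ 0.00024414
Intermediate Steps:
u(P) = -5 + P**2 - P (u(P) = P**2 + (-5 - P) = -5 + P**2 - P)
c(Q) = (-5 + Q)/(4*(1 + Q)) (c(Q) = ((Q - 5)/(Q + 1))/4 = ((-5 + Q)/(1 + Q))/4 = (-5 + Q)/(4*(1 + Q)))
B(q) = 4*q**2 (B(q) = (2*q)*(2*q) = 4*q**2)
B(c(u(4)))**2 = (4*((-5 + (-5 + 4**2 - 1*4))/(4*(1 + (-5 + 4**2 - 1*4))))**2)**2 = (4*((-5 + (-5 + 16 - 4))/(4*(1 + (-5 + 16 - 4))))**2)**2 = (4*((-5 + 7)/(4*(1 + 7)))**2)**2 = (4*((1/4)*2/8)**2)**2 = (4*((1/4)*(1/8)*2)**2)**2 = (4*(1/16)**2)**2 = (4*(1/256))**2 = (1/64)**2 = 1/4096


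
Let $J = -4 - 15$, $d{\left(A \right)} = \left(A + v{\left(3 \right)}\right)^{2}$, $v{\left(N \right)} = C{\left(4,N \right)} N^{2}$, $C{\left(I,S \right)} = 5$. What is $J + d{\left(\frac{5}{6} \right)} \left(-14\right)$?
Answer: $- \frac{529717}{18} \approx -29429.0$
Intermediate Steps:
$v{\left(N \right)} = 5 N^{2}$
$d{\left(A \right)} = \left(45 + A\right)^{2}$ ($d{\left(A \right)} = \left(A + 5 \cdot 3^{2}\right)^{2} = \left(A + 5 \cdot 9\right)^{2} = \left(A + 45\right)^{2} = \left(45 + A\right)^{2}$)
$J = -19$ ($J = -4 - 15 = -19$)
$J + d{\left(\frac{5}{6} \right)} \left(-14\right) = -19 + \left(45 + \frac{5}{6}\right)^{2} \left(-14\right) = -19 + \left(\frac{275}{6}\right)^{2} \left(-14\right) = -19 + \frac{75625}{36} \left(-14\right) = -19 - \frac{529375}{18} = - \frac{529717}{18}$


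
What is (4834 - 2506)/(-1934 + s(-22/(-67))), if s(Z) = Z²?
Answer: -5225196/4340621 ≈ -1.2038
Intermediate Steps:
(4834 - 2506)/(-1934 + s(-22/(-67))) = (4834 - 2506)/(-1934 + (-22/(-67))²) = 2328/(-1934 + (-22*(-1/67))²) = 2328/(-1934 + (22/67)²) = 2328/(-1934 + 484/4489) = 2328/(-8681242/4489) = 2328*(-4489/8681242) = -5225196/4340621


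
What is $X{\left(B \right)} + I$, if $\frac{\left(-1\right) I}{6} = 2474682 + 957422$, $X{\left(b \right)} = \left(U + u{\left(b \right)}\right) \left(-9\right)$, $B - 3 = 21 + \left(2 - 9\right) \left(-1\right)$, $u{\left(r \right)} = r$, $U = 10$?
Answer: $-20592993$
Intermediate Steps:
$B = 31$ ($B = 3 + \left(21 + \left(2 - 9\right) \left(-1\right)\right) = 3 + \left(21 - -7\right) = 3 + \left(21 + 7\right) = 3 + 28 = 31$)
$X{\left(b \right)} = -90 - 9 b$ ($X{\left(b \right)} = \left(10 + b\right) \left(-9\right) = -90 - 9 b$)
$I = -20592624$ ($I = - 6 \left(2474682 + 957422\right) = \left(-6\right) 3432104 = -20592624$)
$X{\left(B \right)} + I = \left(-90 - 279\right) - 20592624 = -369 - 20592624 = -20592993$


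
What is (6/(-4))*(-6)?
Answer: 9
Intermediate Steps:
(6/(-4))*(-6) = (6*(-¼))*(-6) = -3/2*(-6) = 9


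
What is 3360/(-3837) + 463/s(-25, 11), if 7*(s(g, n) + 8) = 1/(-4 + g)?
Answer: -122031931/2078375 ≈ -58.715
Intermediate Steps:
s(g, n) = -8 + 1/(7*(-4 + g))
3360/(-3837) + 463/s(-25, 11) = 3360/(-3837) + 463/(((225 - 56*(-25))/(7*(-4 - 25)))) = 3360*(-1/3837) + 463/(((⅐)*(225 + 1400)/(-29))) = -1120/1279 + 463/(((⅐)*(-1/29)*1625)) = -1120/1279 + 463/(-1625/203) = -1120/1279 + 463*(-203/1625) = -1120/1279 - 93989/1625 = -122031931/2078375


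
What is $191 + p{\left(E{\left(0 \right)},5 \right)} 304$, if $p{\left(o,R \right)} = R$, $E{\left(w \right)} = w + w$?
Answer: $1711$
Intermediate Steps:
$E{\left(w \right)} = 2 w$
$191 + p{\left(E{\left(0 \right)},5 \right)} 304 = 191 + 5 \cdot 304 = 191 + 1520 = 1711$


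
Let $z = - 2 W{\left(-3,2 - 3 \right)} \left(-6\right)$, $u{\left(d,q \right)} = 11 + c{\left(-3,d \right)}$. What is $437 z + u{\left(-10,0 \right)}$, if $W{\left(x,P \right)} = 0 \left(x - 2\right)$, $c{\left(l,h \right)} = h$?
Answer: $1$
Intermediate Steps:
$u{\left(d,q \right)} = 11 + d$
$W{\left(x,P \right)} = 0$ ($W{\left(x,P \right)} = 0 \left(-2 + x\right) = 0$)
$z = 0$ ($z = \left(-2\right) 0 \left(-6\right) = 0 \left(-6\right) = 0$)
$437 z + u{\left(-10,0 \right)} = 437 \cdot 0 + \left(11 - 10\right) = 0 + 1 = 1$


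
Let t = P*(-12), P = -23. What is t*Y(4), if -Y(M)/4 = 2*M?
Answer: -8832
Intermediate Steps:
t = 276 (t = -23*(-12) = 276)
Y(M) = -8*M
t*Y(4) = 276*(-8*4) = 276*(-32) = -8832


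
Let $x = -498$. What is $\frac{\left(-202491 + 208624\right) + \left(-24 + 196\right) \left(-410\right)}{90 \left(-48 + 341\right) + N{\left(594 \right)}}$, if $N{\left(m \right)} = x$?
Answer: $- \frac{64387}{25872} \approx -2.4887$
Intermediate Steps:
$N{\left(m \right)} = -498$
$\frac{\left(-202491 + 208624\right) + \left(-24 + 196\right) \left(-410\right)}{90 \left(-48 + 341\right) + N{\left(594 \right)}} = \frac{\left(-202491 + 208624\right) + \left(-24 + 196\right) \left(-410\right)}{90 \left(-48 + 341\right) - 498} = \frac{6133 + 172 \left(-410\right)}{90 \cdot 293 - 498} = \frac{6133 - 70520}{26370 - 498} = - \frac{64387}{25872}$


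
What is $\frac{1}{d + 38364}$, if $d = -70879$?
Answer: $- \frac{1}{32515} \approx -3.0755 \cdot 10^{-5}$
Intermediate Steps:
$\frac{1}{d + 38364} = \frac{1}{-70879 + 38364} = \frac{1}{-32515} = - \frac{1}{32515}$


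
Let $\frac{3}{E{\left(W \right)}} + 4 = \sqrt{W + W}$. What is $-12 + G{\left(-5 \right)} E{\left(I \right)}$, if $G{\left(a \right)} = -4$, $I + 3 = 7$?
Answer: $-6 + 3 \sqrt{2} \approx -1.7574$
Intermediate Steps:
$I = 4$ ($I = -3 + 7 = 4$)
$E{\left(W \right)} = \frac{3}{-4 + \sqrt{2} \sqrt{W}}$ ($E{\left(W \right)} = \frac{3}{-4 + \sqrt{W + W}} = \frac{3}{-4 + \sqrt{2 W}} = \frac{3}{-4 + \sqrt{2} \sqrt{W}}$)
$-12 + G{\left(-5 \right)} E{\left(I \right)} = -12 - 4 \frac{3}{-4 + \sqrt{2} \sqrt{4}} = -12 - 4 \frac{3}{-4 + \sqrt{2} \cdot 2} = -12 - 4 \frac{3}{-4 + 2 \sqrt{2}} = -12 - \frac{12}{-4 + 2 \sqrt{2}}$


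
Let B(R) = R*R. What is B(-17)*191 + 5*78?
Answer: 55589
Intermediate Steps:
B(R) = R²
B(-17)*191 + 5*78 = (-17)²*191 + 5*78 = 289*191 + 390 = 55199 + 390 = 55589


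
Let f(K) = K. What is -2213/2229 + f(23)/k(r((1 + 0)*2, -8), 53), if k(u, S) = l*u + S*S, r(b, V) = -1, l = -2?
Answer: -2056492/2088573 ≈ -0.98464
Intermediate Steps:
k(u, S) = S**2 - 2*u (k(u, S) = -2*u + S*S = -2*u + S**2 = S**2 - 2*u)
-2213/2229 + f(23)/k(r((1 + 0)*2, -8), 53) = -2213/2229 + 23/(53**2 - 2*(-1)) = -2213*1/2229 + 23/(2809 + 2) = -2213/2229 + 23/2811 = -2056492/2088573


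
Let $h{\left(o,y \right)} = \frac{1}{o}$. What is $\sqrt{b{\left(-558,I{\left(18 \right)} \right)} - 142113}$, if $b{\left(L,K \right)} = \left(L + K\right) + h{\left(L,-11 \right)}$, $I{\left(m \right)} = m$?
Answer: $\frac{5 i \sqrt{197408930}}{186} \approx 377.69 i$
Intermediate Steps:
$b{\left(L,K \right)} = K + L + \frac{1}{L}$ ($b{\left(L,K \right)} = \left(L + K\right) + \frac{1}{L} = \left(K + L\right) + \frac{1}{L} = K + L + \frac{1}{L}$)
$\sqrt{b{\left(-558,I{\left(18 \right)} \right)} - 142113} = \sqrt{\left(18 - 558 + \frac{1}{-558}\right) - 142113} = \sqrt{\left(18 - 558 - \frac{1}{558}\right) - 142113} = \sqrt{- \frac{301321}{558} - 142113} = \sqrt{- \frac{79600375}{558}} = \frac{5 i \sqrt{197408930}}{186}$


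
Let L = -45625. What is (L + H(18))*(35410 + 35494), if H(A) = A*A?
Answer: -3212022104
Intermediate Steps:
H(A) = A**2
(L + H(18))*(35410 + 35494) = (-45625 + 18**2)*(35410 + 35494) = (-45625 + 324)*70904 = -45301*70904 = -3212022104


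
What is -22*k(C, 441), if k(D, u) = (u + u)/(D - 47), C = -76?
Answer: 6468/41 ≈ 157.76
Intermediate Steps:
k(D, u) = 2*u/(-47 + D) (k(D, u) = (2*u)/(-47 + D) = 2*u/(-47 + D))
-22*k(C, 441) = -44*441/(-47 - 76) = -44*441/(-123) = -44*441*(-1)/123 = -22*(-294/41) = 6468/41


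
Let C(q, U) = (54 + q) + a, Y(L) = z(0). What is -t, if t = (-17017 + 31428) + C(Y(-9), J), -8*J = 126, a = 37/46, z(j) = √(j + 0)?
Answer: -665427/46 ≈ -14466.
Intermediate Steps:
z(j) = √j
a = 37/46 (a = 37*(1/46) = 37/46 ≈ 0.80435)
J = -63/4 (J = -⅛*126 = -63/4 ≈ -15.750)
Y(L) = 0 (Y(L) = √0 = 0)
C(q, U) = 2521/46 + q (C(q, U) = (54 + q) + 37/46 = 2521/46 + q)
t = 665427/46 (t = (-17017 + 31428) + (2521/46 + 0) = 14411 + 2521/46 = 665427/46 ≈ 14466.)
-t = -1*665427/46 = -665427/46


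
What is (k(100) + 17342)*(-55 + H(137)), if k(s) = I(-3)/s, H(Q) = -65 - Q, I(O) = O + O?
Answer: -222843929/50 ≈ -4.4569e+6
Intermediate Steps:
I(O) = 2*O
k(s) = -6/s (k(s) = (2*(-3))/s = -6/s)
(k(100) + 17342)*(-55 + H(137)) = (-6/100 + 17342)*(-55 + (-65 - 1*137)) = (-6*1/100 + 17342)*(-55 + (-65 - 137)) = (-3/50 + 17342)*(-55 - 202) = (867097/50)*(-257) = -222843929/50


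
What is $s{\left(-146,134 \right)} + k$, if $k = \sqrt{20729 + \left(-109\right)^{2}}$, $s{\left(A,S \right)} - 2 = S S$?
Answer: $17958 + \sqrt{32610} \approx 18139.0$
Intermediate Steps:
$s{\left(A,S \right)} = 2 + S^{2}$ ($s{\left(A,S \right)} = 2 + S S = 2 + S^{2}$)
$k = \sqrt{32610}$ ($k = \sqrt{20729 + 11881} = \sqrt{32610} \approx 180.58$)
$s{\left(-146,134 \right)} + k = \left(2 + 134^{2}\right) + \sqrt{32610} = \left(2 + 17956\right) + \sqrt{32610} = 17958 + \sqrt{32610}$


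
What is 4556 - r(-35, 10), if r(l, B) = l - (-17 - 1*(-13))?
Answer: 4587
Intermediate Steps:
r(l, B) = 4 + l (r(l, B) = l - (-17 + 13) = l - 1*(-4) = l + 4 = 4 + l)
4556 - r(-35, 10) = 4556 - (4 - 35) = 4556 - 1*(-31) = 4556 + 31 = 4587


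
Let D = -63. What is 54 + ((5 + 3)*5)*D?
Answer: -2466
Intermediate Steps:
54 + ((5 + 3)*5)*D = 54 + ((5 + 3)*5)*(-63) = 54 + (8*5)*(-63) = 54 + 40*(-63) = 54 - 2520 = -2466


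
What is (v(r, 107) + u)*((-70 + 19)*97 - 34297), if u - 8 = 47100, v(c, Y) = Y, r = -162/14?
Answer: -1852905460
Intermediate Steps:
r = -81/7 (r = -162*1/14 = -81/7 ≈ -11.571)
u = 47108 (u = 8 + 47100 = 47108)
(v(r, 107) + u)*((-70 + 19)*97 - 34297) = (107 + 47108)*((-70 + 19)*97 - 34297) = 47215*(-51*97 - 34297) = 47215*(-4947 - 34297) = 47215*(-39244) = -1852905460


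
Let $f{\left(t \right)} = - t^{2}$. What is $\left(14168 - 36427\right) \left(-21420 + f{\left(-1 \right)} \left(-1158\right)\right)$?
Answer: $451011858$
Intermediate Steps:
$\left(14168 - 36427\right) \left(-21420 + f{\left(-1 \right)} \left(-1158\right)\right) = \left(14168 - 36427\right) \left(-21420 + - \left(-1\right)^{2} \left(-1158\right)\right) = - 22259 \left(-21420 + \left(-1\right) 1 \left(-1158\right)\right) = - 22259 \left(-21420 - -1158\right) = - 22259 \left(-21420 + 1158\right) = \left(-22259\right) \left(-20262\right) = 451011858$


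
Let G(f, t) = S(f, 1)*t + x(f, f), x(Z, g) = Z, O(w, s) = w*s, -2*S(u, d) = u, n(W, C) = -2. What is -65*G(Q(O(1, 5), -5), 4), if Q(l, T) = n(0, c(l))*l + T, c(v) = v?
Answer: -975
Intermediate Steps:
S(u, d) = -u/2
O(w, s) = s*w
Q(l, T) = T - 2*l (Q(l, T) = -2*l + T = T - 2*l)
G(f, t) = f - f*t/2 (G(f, t) = (-f/2)*t + f = -f*t/2 + f = f - f*t/2)
-65*G(Q(O(1, 5), -5), 4) = -65*(-5 - 10)*(2 - 1*4)/2 = -65*(-5 - 2*5)*(2 - 4)/2 = -65*(-5 - 10)*(-2)/2 = -65*(-15)*(-2)/2 = -65*15 = -975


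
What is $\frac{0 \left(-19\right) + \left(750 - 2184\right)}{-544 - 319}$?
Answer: $\frac{1434}{863} \approx 1.6616$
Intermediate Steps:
$\frac{0 \left(-19\right) + \left(750 - 2184\right)}{-544 - 319} = \frac{0 - 1434}{-863} = \left(-1434\right) \left(- \frac{1}{863}\right) = \frac{1434}{863}$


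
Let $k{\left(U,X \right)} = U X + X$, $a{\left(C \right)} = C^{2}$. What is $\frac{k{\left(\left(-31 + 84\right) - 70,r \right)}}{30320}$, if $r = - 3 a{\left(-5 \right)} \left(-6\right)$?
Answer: $- \frac{90}{379} \approx -0.23747$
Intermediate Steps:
$r = 450$ ($r = - 3 \left(-5\right)^{2} \left(-6\right) = \left(-3\right) 25 \left(-6\right) = \left(-75\right) \left(-6\right) = 450$)
$k{\left(U,X \right)} = X + U X$
$\frac{k{\left(\left(-31 + 84\right) - 70,r \right)}}{30320} = \frac{450 \left(1 + \left(\left(-31 + 84\right) - 70\right)\right)}{30320} = 450 \left(1 + \left(53 - 70\right)\right) \frac{1}{30320} = 450 \left(1 - 17\right) \frac{1}{30320} = 450 \left(-16\right) \frac{1}{30320} = \left(-7200\right) \frac{1}{30320} = - \frac{90}{379}$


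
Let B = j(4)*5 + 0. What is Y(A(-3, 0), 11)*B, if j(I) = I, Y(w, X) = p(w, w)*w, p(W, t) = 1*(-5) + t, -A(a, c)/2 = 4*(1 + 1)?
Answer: 6720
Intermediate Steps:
A(a, c) = -16 (A(a, c) = -8*(1 + 1) = -8*2 = -2*8 = -16)
p(W, t) = -5 + t
Y(w, X) = w*(-5 + w) (Y(w, X) = (-5 + w)*w = w*(-5 + w))
B = 20 (B = 4*5 + 0 = 20 + 0 = 20)
Y(A(-3, 0), 11)*B = -16*(-5 - 16)*20 = -16*(-21)*20 = 336*20 = 6720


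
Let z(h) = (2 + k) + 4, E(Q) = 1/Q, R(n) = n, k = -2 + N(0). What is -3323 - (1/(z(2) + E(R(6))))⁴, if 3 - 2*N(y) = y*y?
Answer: -277540364/83521 ≈ -3323.0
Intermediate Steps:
N(y) = 3/2 - y²/2 (N(y) = 3/2 - y*y/2 = 3/2 - y²/2)
k = -½ (k = -2 + (3/2 - ½*0²) = -2 + (3/2 - ½*0) = -2 + (3/2 + 0) = -2 + 3/2 = -½ ≈ -0.50000)
z(h) = 11/2 (z(h) = (2 - ½) + 4 = 3/2 + 4 = 11/2)
-3323 - (1/(z(2) + E(R(6))))⁴ = -3323 - (1/(11/2 + 1/6))⁴ = -3323 - (1/(11/2 + ⅙))⁴ = -3323 - (1/(17/3))⁴ = -3323 - (3/17)⁴ = -3323 - 1*81/83521 = -3323 - 81/83521 = -277540364/83521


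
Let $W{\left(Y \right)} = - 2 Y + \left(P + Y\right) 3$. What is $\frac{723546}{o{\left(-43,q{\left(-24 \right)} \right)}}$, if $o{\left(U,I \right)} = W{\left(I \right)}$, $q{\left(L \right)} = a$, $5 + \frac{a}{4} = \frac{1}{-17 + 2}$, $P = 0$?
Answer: $- \frac{5426595}{152} \approx -35701.0$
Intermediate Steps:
$a = - \frac{304}{15}$ ($a = -20 + \frac{4}{-17 + 2} = -20 + \frac{4}{-15} = -20 + 4 \left(- \frac{1}{15}\right) = -20 - \frac{4}{15} = - \frac{304}{15} \approx -20.267$)
$q{\left(L \right)} = - \frac{304}{15}$
$W{\left(Y \right)} = Y$ ($W{\left(Y \right)} = - 2 Y + \left(0 + Y\right) 3 = - 2 Y + Y 3 = - 2 Y + 3 Y = Y$)
$o{\left(U,I \right)} = I$
$\frac{723546}{o{\left(-43,q{\left(-24 \right)} \right)}} = \frac{723546}{- \frac{304}{15}} = 723546 \left(- \frac{15}{304}\right) = - \frac{5426595}{152}$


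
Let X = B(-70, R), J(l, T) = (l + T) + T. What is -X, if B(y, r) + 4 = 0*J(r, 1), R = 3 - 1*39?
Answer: 4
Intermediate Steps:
J(l, T) = l + 2*T (J(l, T) = (T + l) + T = l + 2*T)
R = -36 (R = 3 - 39 = -36)
B(y, r) = -4 (B(y, r) = -4 + 0*(r + 2*1) = -4 + 0*(r + 2) = -4 + 0*(2 + r) = -4 + 0 = -4)
X = -4
-X = -1*(-4) = 4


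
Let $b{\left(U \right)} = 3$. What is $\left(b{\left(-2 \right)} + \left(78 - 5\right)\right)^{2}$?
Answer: $5776$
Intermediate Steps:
$\left(b{\left(-2 \right)} + \left(78 - 5\right)\right)^{2} = \left(3 + \left(78 - 5\right)\right)^{2} = \left(3 + 73\right)^{2} = 76^{2} = 5776$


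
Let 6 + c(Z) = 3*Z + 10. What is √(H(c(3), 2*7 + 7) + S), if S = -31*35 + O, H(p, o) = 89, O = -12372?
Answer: 2*I*√3342 ≈ 115.62*I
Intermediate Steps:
c(Z) = 4 + 3*Z (c(Z) = -6 + (3*Z + 10) = -6 + (10 + 3*Z) = 4 + 3*Z)
S = -13457 (S = -31*35 - 12372 = -1085 - 12372 = -13457)
√(H(c(3), 2*7 + 7) + S) = √(89 - 13457) = √(-13368) = 2*I*√3342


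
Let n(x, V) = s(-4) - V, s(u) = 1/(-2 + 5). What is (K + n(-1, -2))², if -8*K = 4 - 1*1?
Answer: 2209/576 ≈ 3.8351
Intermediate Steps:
s(u) = ⅓ (s(u) = 1/3 = ⅓)
n(x, V) = ⅓ - V
K = -3/8 (K = -(4 - 1*1)/8 = -(4 - 1)/8 = -⅛*3 = -3/8 ≈ -0.37500)
(K + n(-1, -2))² = (-3/8 + (⅓ - 1*(-2)))² = (-3/8 + (⅓ + 2))² = (-3/8 + 7/3)² = (47/24)² = 2209/576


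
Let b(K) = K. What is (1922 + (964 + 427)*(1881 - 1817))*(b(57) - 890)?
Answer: -75758018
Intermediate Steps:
(1922 + (964 + 427)*(1881 - 1817))*(b(57) - 890) = (1922 + (964 + 427)*(1881 - 1817))*(57 - 890) = (1922 + 1391*64)*(-833) = (1922 + 89024)*(-833) = 90946*(-833) = -75758018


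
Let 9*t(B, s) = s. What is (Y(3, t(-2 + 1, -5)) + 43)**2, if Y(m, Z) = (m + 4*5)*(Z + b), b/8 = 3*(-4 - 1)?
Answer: 603586624/81 ≈ 7.4517e+6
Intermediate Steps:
t(B, s) = s/9
b = -120 (b = 8*(3*(-4 - 1)) = 8*(3*(-5)) = 8*(-15) = -120)
Y(m, Z) = (-120 + Z)*(20 + m) (Y(m, Z) = (m + 4*5)*(Z - 120) = (m + 20)*(-120 + Z) = (20 + m)*(-120 + Z) = (-120 + Z)*(20 + m))
(Y(3, t(-2 + 1, -5)) + 43)**2 = ((-2400 - 120*3 + 20*((1/9)*(-5)) + ((1/9)*(-5))*3) + 43)**2 = ((-2400 - 360 + 20*(-5/9) - 5/9*3) + 43)**2 = ((-2400 - 360 - 100/9 - 5/3) + 43)**2 = (-24955/9 + 43)**2 = (-24568/9)**2 = 603586624/81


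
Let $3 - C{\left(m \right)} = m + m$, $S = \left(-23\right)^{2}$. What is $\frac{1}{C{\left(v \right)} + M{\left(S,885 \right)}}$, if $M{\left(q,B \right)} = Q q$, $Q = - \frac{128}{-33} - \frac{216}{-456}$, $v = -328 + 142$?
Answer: $\frac{627}{1678766} \approx 0.00037349$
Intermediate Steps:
$S = 529$
$v = -186$
$Q = \frac{2729}{627}$ ($Q = \left(-128\right) \left(- \frac{1}{33}\right) - - \frac{9}{19} = \frac{128}{33} + \frac{9}{19} = \frac{2729}{627} \approx 4.3525$)
$C{\left(m \right)} = 3 - 2 m$ ($C{\left(m \right)} = 3 - \left(m + m\right) = 3 - 2 m$)
$M{\left(q,B \right)} = \frac{2729 q}{627}$
$\frac{1}{C{\left(v \right)} + M{\left(S,885 \right)}} = \frac{1}{\left(3 - -372\right) + \frac{2729}{627} \cdot 529} = \frac{1}{\left(3 + 372\right) + \frac{1443641}{627}} = \frac{1}{375 + \frac{1443641}{627}} = \frac{1}{\frac{1678766}{627}} = \frac{627}{1678766}$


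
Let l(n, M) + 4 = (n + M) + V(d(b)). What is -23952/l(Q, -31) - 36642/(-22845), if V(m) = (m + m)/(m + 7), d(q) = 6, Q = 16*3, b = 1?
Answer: -2368917506/1378315 ≈ -1718.7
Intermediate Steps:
Q = 48
V(m) = 2*m/(7 + m) (V(m) = (2*m)/(7 + m) = 2*m/(7 + m))
l(n, M) = -40/13 + M + n (l(n, M) = -4 + ((n + M) + 2*6/(7 + 6)) = -4 + ((M + n) + 2*6/13) = -4 + ((M + n) + 2*6*(1/13)) = -4 + ((M + n) + 12/13) = -4 + (12/13 + M + n) = -40/13 + M + n)
-23952/l(Q, -31) - 36642/(-22845) = -23952/(-40/13 - 31 + 48) - 36642/(-22845) = -23952/181/13 - 36642*(-1/22845) = -23952*13/181 + 12214/7615 = -311376/181 + 12214/7615 = -2368917506/1378315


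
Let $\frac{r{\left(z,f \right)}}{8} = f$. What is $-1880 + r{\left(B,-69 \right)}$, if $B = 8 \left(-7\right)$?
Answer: $-2432$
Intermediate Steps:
$B = -56$
$r{\left(z,f \right)} = 8 f$
$-1880 + r{\left(B,-69 \right)} = -1880 + 8 \left(-69\right) = -1880 - 552 = -2432$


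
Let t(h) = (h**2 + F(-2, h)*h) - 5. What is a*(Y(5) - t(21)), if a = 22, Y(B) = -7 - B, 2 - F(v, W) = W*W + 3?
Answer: 194348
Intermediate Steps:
F(v, W) = -1 - W**2 (F(v, W) = 2 - (W*W + 3) = 2 - (W**2 + 3) = 2 - (3 + W**2) = 2 + (-3 - W**2) = -1 - W**2)
t(h) = -5 + h**2 + h*(-1 - h**2) (t(h) = (h**2 + (-1 - h**2)*h) - 5 = (h**2 + h*(-1 - h**2)) - 5 = -5 + h**2 + h*(-1 - h**2))
a*(Y(5) - t(21)) = 22*((-7 - 1*5) - (-5 + 21**2 - 1*21 - 1*21**3)) = 22*((-7 - 5) - (-5 + 441 - 21 - 1*9261)) = 22*(-12 - (-5 + 441 - 21 - 9261)) = 22*(-12 - 1*(-8846)) = 22*(-12 + 8846) = 22*8834 = 194348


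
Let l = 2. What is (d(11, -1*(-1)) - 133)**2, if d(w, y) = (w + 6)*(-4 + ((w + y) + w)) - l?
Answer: 35344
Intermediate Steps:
d(w, y) = -2 + (6 + w)*(-4 + y + 2*w) (d(w, y) = (w + 6)*(-4 + ((w + y) + w)) - 1*2 = (6 + w)*(-4 + (y + 2*w)) - 2 = (6 + w)*(-4 + y + 2*w) - 2 = -2 + (6 + w)*(-4 + y + 2*w))
(d(11, -1*(-1)) - 133)**2 = ((-26 + 2*11**2 + 6*(-1*(-1)) + 8*11 + 11*(-1*(-1))) - 133)**2 = ((-26 + 2*121 + 6*1 + 88 + 11*1) - 133)**2 = ((-26 + 242 + 6 + 88 + 11) - 133)**2 = (321 - 133)**2 = 188**2 = 35344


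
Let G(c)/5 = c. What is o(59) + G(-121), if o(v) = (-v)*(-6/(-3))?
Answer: -723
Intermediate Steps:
o(v) = -2*v (o(v) = (-v)*(-6*(-⅓)) = -v*2 = -2*v)
G(c) = 5*c
o(59) + G(-121) = -2*59 + 5*(-121) = -118 - 605 = -723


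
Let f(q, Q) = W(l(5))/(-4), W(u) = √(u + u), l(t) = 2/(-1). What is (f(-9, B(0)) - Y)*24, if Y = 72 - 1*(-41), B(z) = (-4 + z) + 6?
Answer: -2712 - 12*I ≈ -2712.0 - 12.0*I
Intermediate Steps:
B(z) = 2 + z
l(t) = -2 (l(t) = 2*(-1) = -2)
Y = 113 (Y = 72 + 41 = 113)
W(u) = √2*√u (W(u) = √(2*u) = √2*√u)
f(q, Q) = -I/2 (f(q, Q) = (√2*√(-2))/(-4) = (√2*(I*√2))*(-¼) = (2*I)*(-¼) = -I/2)
(f(-9, B(0)) - Y)*24 = (-I/2 - 1*113)*24 = (-I/2 - 113)*24 = (-113 - I/2)*24 = -2712 - 12*I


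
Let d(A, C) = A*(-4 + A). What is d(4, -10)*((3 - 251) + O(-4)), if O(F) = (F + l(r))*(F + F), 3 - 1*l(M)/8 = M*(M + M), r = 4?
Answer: 0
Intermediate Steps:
l(M) = 24 - 16*M² (l(M) = 24 - 8*M*(M + M) = 24 - 8*M*2*M = 24 - 16*M²)
O(F) = 2*F*(-232 + F) (O(F) = (F + (24 - 16*4²))*(F + F) = (F + (24 - 16*16))*(2*F) = (F + (24 - 256))*(2*F) = (F - 232)*(2*F) = (-232 + F)*(2*F) = 2*F*(-232 + F))
d(4, -10)*((3 - 251) + O(-4)) = (4*(-4 + 4))*((3 - 251) + 2*(-4)*(-232 - 4)) = (4*0)*(-248 + 2*(-4)*(-236)) = 0*(-248 + 1888) = 0*1640 = 0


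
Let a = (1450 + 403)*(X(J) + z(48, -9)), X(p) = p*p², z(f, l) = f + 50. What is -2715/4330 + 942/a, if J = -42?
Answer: -37223999991/59365802510 ≈ -0.62703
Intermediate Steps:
z(f, l) = 50 + f
X(p) = p³
a = -137103470 (a = (1450 + 403)*((-42)³ + (50 + 48)) = 1853*(-74088 + 98) = 1853*(-73990) = -137103470)
-2715/4330 + 942/a = -2715/4330 + 942/(-137103470) = -2715*1/4330 + 942*(-1/137103470) = -543/866 - 471/68551735 = -37223999991/59365802510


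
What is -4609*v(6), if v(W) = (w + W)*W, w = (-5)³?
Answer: 3290826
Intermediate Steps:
w = -125
v(W) = W*(-125 + W) (v(W) = (-125 + W)*W = W*(-125 + W))
-4609*v(6) = -27654*(-125 + 6) = -27654*(-119) = -4609*(-714) = 3290826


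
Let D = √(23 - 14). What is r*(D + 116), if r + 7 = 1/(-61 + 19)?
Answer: -5015/6 ≈ -835.83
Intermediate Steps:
D = 3 (D = √9 = 3)
r = -295/42 (r = -7 + 1/(-61 + 19) = -7 + 1/(-42) = -7 - 1/42 = -295/42 ≈ -7.0238)
r*(D + 116) = -295*(3 + 116)/42 = -295/42*119 = -5015/6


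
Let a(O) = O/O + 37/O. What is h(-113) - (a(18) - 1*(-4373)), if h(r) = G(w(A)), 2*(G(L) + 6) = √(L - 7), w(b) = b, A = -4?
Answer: -78877/18 + I*√11/2 ≈ -4382.1 + 1.6583*I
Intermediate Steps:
G(L) = -6 + √(-7 + L)/2 (G(L) = -6 + √(L - 7)/2 = -6 + √(-7 + L)/2)
a(O) = 1 + 37/O
h(r) = -6 + I*√11/2 (h(r) = -6 + √(-7 - 4)/2 = -6 + √(-11)/2 = -6 + (I*√11)/2 = -6 + I*√11/2)
h(-113) - (a(18) - 1*(-4373)) = (-6 + I*√11/2) - ((37 + 18)/18 - 1*(-4373)) = (-6 + I*√11/2) - ((1/18)*55 + 4373) = (-6 + I*√11/2) - (55/18 + 4373) = (-6 + I*√11/2) - 1*78769/18 = (-6 + I*√11/2) - 78769/18 = -78877/18 + I*√11/2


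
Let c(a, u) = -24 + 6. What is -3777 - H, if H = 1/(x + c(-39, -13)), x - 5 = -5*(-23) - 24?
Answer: -294607/78 ≈ -3777.0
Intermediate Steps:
x = 96 (x = 5 + (-5*(-23) - 24) = 5 + (115 - 24) = 5 + 91 = 96)
c(a, u) = -18
H = 1/78 (H = 1/(96 - 18) = 1/78 ≈ 0.012821)
-3777 - H = -3777 - 1*1/78 = -3777 - 1/78 = -294607/78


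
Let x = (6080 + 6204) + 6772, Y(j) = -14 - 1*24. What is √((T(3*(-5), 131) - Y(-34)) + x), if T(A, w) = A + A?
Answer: 2*√4766 ≈ 138.07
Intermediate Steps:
Y(j) = -38 (Y(j) = -14 - 24 = -38)
T(A, w) = 2*A
x = 19056 (x = 12284 + 6772 = 19056)
√((T(3*(-5), 131) - Y(-34)) + x) = √((2*(3*(-5)) - 1*(-38)) + 19056) = √((2*(-15) + 38) + 19056) = √((-30 + 38) + 19056) = √(8 + 19056) = √19064 = 2*√4766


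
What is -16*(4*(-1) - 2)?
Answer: 96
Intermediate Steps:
-16*(4*(-1) - 2) = -16*(-4 - 2) = -16*(-6) = 96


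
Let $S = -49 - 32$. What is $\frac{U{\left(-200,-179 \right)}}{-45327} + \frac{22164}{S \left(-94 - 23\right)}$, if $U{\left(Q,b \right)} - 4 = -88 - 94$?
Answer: $\frac{111812726}{47729331} \approx 2.3426$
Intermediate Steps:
$U{\left(Q,b \right)} = -178$ ($U{\left(Q,b \right)} = 4 - 182 = -178$)
$S = -81$
$\frac{U{\left(-200,-179 \right)}}{-45327} + \frac{22164}{S \left(-94 - 23\right)} = - \frac{178}{-45327} + \frac{22164}{\left(-81\right) \left(-94 - 23\right)} = \left(-178\right) \left(- \frac{1}{45327}\right) + \frac{22164}{\left(-81\right) \left(-117\right)} = \frac{178}{45327} + \frac{22164}{9477} = \frac{178}{45327} + 22164 \cdot \frac{1}{9477} = \frac{178}{45327} + \frac{7388}{3159} = \frac{111812726}{47729331}$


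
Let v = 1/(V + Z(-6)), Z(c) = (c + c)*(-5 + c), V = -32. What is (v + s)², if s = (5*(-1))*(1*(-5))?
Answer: 6255001/10000 ≈ 625.50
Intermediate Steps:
Z(c) = 2*c*(-5 + c) (Z(c) = (2*c)*(-5 + c) = 2*c*(-5 + c))
s = 25 (s = -5*(-5) = 25)
v = 1/100 (v = 1/(-32 + 2*(-6)*(-5 - 6)) = 1/(-32 + 2*(-6)*(-11)) = 1/(-32 + 132) = 1/100 ≈ 0.010000)
(v + s)² = (1/100 + 25)² = (2501/100)² = 6255001/10000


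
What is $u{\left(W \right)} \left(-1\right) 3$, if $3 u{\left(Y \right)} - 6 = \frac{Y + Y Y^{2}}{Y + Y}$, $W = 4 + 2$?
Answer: $- \frac{49}{2} \approx -24.5$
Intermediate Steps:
$W = 6$
$u{\left(Y \right)} = 2 + \frac{Y + Y^{3}}{6 Y}$ ($u{\left(Y \right)} = 2 + \frac{\left(Y + Y Y^{2}\right) \frac{1}{Y + Y}}{3} = 2 + \frac{\left(Y + Y^{3}\right) \frac{1}{2 Y}}{3} = 2 + \frac{\frac{1}{2} \frac{1}{Y} \left(Y + Y^{3}\right)}{3} = 2 + \frac{Y + Y^{3}}{6 Y}$)
$u{\left(W \right)} \left(-1\right) 3 = \left(\frac{13}{6} + \frac{6^{2}}{6}\right) \left(-1\right) 3 = \left(\frac{13}{6} + \frac{1}{6} \cdot 36\right) \left(-1\right) 3 = \left(\frac{13}{6} + 6\right) \left(-1\right) 3 = \frac{49}{6} \left(-1\right) 3 = \left(- \frac{49}{6}\right) 3 = - \frac{49}{2}$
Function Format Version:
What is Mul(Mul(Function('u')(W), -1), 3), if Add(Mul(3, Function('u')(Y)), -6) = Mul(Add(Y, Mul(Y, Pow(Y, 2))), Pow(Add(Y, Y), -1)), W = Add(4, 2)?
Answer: Rational(-49, 2) ≈ -24.500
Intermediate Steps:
W = 6
Function('u')(Y) = Add(2, Mul(Rational(1, 6), Pow(Y, -1), Add(Y, Pow(Y, 3)))) (Function('u')(Y) = Add(2, Mul(Rational(1, 3), Mul(Add(Y, Mul(Y, Pow(Y, 2))), Pow(Add(Y, Y), -1)))) = Add(2, Mul(Rational(1, 3), Mul(Add(Y, Pow(Y, 3)), Pow(Mul(2, Y), -1)))) = Add(2, Mul(Rational(1, 3), Mul(Add(Y, Pow(Y, 3)), Mul(Rational(1, 2), Pow(Y, -1))))) = Add(2, Mul(Rational(1, 3), Mul(Rational(1, 2), Pow(Y, -1), Add(Y, Pow(Y, 3))))) = Add(2, Mul(Rational(1, 6), Pow(Y, -1), Add(Y, Pow(Y, 3)))))
Mul(Mul(Function('u')(W), -1), 3) = Mul(Mul(Add(Rational(13, 6), Mul(Rational(1, 6), Pow(6, 2))), -1), 3) = Mul(Mul(Add(Rational(13, 6), Mul(Rational(1, 6), 36)), -1), 3) = Mul(Mul(Add(Rational(13, 6), 6), -1), 3) = Mul(Mul(Rational(49, 6), -1), 3) = Mul(Rational(-49, 6), 3) = Rational(-49, 2)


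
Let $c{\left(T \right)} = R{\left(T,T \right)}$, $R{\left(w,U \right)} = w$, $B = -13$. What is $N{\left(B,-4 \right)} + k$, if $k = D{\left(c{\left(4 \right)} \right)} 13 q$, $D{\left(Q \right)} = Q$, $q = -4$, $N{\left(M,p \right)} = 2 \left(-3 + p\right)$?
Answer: $-222$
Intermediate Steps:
$N{\left(M,p \right)} = -6 + 2 p$
$c{\left(T \right)} = T$
$k = -208$ ($k = 4 \cdot 13 \left(-4\right) = 52 \left(-4\right) = -208$)
$N{\left(B,-4 \right)} + k = \left(-6 + 2 \left(-4\right)\right) - 208 = \left(-6 - 8\right) - 208 = -14 - 208 = -222$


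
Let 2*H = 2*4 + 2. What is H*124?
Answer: 620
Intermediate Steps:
H = 5 (H = (2*4 + 2)/2 = (8 + 2)/2 = (½)*10 = 5)
H*124 = 5*124 = 620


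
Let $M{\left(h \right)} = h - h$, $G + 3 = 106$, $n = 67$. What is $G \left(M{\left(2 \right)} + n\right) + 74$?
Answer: $6975$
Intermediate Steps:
$G = 103$ ($G = -3 + 106 = 103$)
$M{\left(h \right)} = 0$
$G \left(M{\left(2 \right)} + n\right) + 74 = 103 \left(0 + 67\right) + 74 = 103 \cdot 67 + 74 = 6901 + 74 = 6975$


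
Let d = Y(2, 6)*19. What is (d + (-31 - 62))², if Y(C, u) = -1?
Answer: 12544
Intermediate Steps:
d = -19 (d = -1*19 = -19)
(d + (-31 - 62))² = (-19 + (-31 - 62))² = (-19 - 93)² = (-112)² = 12544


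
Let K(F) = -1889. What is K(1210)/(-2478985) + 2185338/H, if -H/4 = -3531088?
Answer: 2722050511429/17507028371360 ≈ 0.15548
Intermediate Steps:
H = 14124352 (H = -4*(-3531088) = 14124352)
K(1210)/(-2478985) + 2185338/H = -1889/(-2478985) + 2185338/14124352 = -1889*(-1/2478985) + 2185338*(1/14124352) = 1889/2478985 + 1092669/7062176 = 2722050511429/17507028371360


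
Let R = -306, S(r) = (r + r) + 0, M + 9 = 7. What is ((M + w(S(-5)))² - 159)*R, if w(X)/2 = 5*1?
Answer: 29070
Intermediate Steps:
M = -2 (M = -9 + 7 = -2)
S(r) = 2*r (S(r) = 2*r + 0 = 2*r)
w(X) = 10 (w(X) = 2*(5*1) = 2*5 = 10)
((M + w(S(-5)))² - 159)*R = ((-2 + 10)² - 159)*(-306) = (8² - 159)*(-306) = (64 - 159)*(-306) = -95*(-306) = 29070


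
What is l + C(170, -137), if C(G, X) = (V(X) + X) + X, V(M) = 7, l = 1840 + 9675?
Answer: 11248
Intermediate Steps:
l = 11515
C(G, X) = 7 + 2*X (C(G, X) = (7 + X) + X = 7 + 2*X)
l + C(170, -137) = 11515 + (7 + 2*(-137)) = 11515 + (7 - 274) = 11515 - 267 = 11248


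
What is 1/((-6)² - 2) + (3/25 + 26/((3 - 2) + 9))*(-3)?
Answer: -6911/850 ≈ -8.1306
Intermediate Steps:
1/((-6)² - 2) + (3/25 + 26/((3 - 2) + 9))*(-3) = 1/(36 - 2) + (3*(1/25) + 26/(1 + 9))*(-3) = 1/34 + (3/25 + 26/10)*(-3) = 1/34 + (3/25 + 26*(⅒))*(-3) = 1/34 + (3/25 + 13/5)*(-3) = 1/34 + (68/25)*(-3) = 1/34 - 204/25 = -6911/850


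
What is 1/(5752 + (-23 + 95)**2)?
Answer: 1/10936 ≈ 9.1441e-5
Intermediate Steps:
1/(5752 + (-23 + 95)**2) = 1/(5752 + 72**2) = 1/(5752 + 5184) = 1/10936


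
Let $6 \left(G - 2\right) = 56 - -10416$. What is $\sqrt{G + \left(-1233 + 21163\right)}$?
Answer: $\frac{2 \sqrt{48774}}{3} \approx 147.23$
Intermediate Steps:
$G = \frac{5242}{3}$ ($G = 2 + \frac{56 - -10416}{6} = 2 + \frac{56 + 10416}{6} = 2 + \frac{1}{6} \cdot 10472 = 2 + \frac{5236}{3} = \frac{5242}{3} \approx 1747.3$)
$\sqrt{G + \left(-1233 + 21163\right)} = \sqrt{\frac{5242}{3} + \left(-1233 + 21163\right)} = \sqrt{\frac{5242}{3} + 19930} = \sqrt{\frac{65032}{3}} = \frac{2 \sqrt{48774}}{3}$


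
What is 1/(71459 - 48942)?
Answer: 1/22517 ≈ 4.4411e-5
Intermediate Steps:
1/(71459 - 48942) = 1/22517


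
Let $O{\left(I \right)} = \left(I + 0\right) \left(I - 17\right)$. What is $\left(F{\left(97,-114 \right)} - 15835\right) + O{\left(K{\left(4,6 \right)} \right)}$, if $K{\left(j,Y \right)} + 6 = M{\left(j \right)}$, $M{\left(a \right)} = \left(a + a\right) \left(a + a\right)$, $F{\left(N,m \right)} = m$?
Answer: $-13571$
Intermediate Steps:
$M{\left(a \right)} = 4 a^{2}$ ($M{\left(a \right)} = 2 a 2 a = 4 a^{2}$)
$K{\left(j,Y \right)} = -6 + 4 j^{2}$
$O{\left(I \right)} = I \left(-17 + I\right)$
$\left(F{\left(97,-114 \right)} - 15835\right) + O{\left(K{\left(4,6 \right)} \right)} = \left(-114 - 15835\right) + \left(-6 + 4 \cdot 4^{2}\right) \left(-17 - \left(6 - 4 \cdot 4^{2}\right)\right) = -15949 + \left(-6 + 4 \cdot 16\right) \left(-17 + \left(-6 + 4 \cdot 16\right)\right) = -15949 + \left(-6 + 64\right) \left(-17 + \left(-6 + 64\right)\right) = -15949 + 58 \left(-17 + 58\right) = -15949 + 58 \cdot 41 = -15949 + 2378 = -13571$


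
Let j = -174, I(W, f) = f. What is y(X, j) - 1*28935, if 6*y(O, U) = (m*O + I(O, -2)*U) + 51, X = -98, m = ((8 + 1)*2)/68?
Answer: -490838/17 ≈ -28873.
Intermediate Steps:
m = 9/34 (m = (9*2)*(1/68) = 18*(1/68) = 9/34 ≈ 0.26471)
y(O, U) = 17/2 - U/3 + 3*O/68 (y(O, U) = ((9*O/34 - 2*U) + 51)/6 = ((-2*U + 9*O/34) + 51)/6 = (51 - 2*U + 9*O/34)/6 = 17/2 - U/3 + 3*O/68)
y(X, j) - 1*28935 = (17/2 - 1/3*(-174) + (3/68)*(-98)) - 1*28935 = (17/2 + 58 - 147/34) - 28935 = 1057/17 - 28935 = -490838/17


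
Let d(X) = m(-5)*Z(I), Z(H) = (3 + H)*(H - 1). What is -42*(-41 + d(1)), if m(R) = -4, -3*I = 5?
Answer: 3374/3 ≈ 1124.7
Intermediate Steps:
I = -5/3 (I = -⅓*5 = -5/3 ≈ -1.6667)
Z(H) = (-1 + H)*(3 + H) (Z(H) = (3 + H)*(-1 + H) = (-1 + H)*(3 + H))
d(X) = 128/9 (d(X) = -4*(-3 + (-5/3)² + 2*(-5/3)) = -4*(-3 + 25/9 - 10/3) = -4*(-32/9) = 128/9)
-42*(-41 + d(1)) = -42*(-41 + 128/9) = -42*(-241/9) = 3374/3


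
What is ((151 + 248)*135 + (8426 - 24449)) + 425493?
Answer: 463335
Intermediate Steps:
((151 + 248)*135 + (8426 - 24449)) + 425493 = (399*135 - 16023) + 425493 = (53865 - 16023) + 425493 = 37842 + 425493 = 463335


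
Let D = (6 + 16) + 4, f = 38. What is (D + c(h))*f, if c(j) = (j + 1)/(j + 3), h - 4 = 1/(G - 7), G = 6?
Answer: 3040/3 ≈ 1013.3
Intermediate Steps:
h = 3 (h = 4 + 1/(6 - 7) = 4 + 1/(-1) = 4 - 1 = 3)
c(j) = (1 + j)/(3 + j)
D = 26 (D = 22 + 4 = 26)
(D + c(h))*f = (26 + (1 + 3)/(3 + 3))*38 = (26 + 4/6)*38 = (26 + (1/6)*4)*38 = (26 + 2/3)*38 = (80/3)*38 = 3040/3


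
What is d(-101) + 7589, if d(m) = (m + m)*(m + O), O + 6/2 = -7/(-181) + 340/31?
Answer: 147982853/5611 ≈ 26374.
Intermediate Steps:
O = 44924/5611 (O = -3 + (-7/(-181) + 340/31) = -3 + (-7*(-1/181) + 340*(1/31)) = -3 + (7/181 + 340/31) = -3 + 61757/5611 = 44924/5611 ≈ 8.0064)
d(m) = 2*m*(44924/5611 + m) (d(m) = (m + m)*(m + 44924/5611) = (2*m)*(44924/5611 + m) = 2*m*(44924/5611 + m))
d(-101) + 7589 = (2/5611)*(-101)*(44924 + 5611*(-101)) + 7589 = (2/5611)*(-101)*(44924 - 566711) + 7589 = (2/5611)*(-101)*(-521787) + 7589 = 105400974/5611 + 7589 = 147982853/5611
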